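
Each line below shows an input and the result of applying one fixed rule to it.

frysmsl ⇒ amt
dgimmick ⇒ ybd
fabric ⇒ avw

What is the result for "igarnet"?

dbv

The rule is to shift every letter 5 places backward in the alphabet (wrapping around), then keep only the first 3 characters.
"igarnet" → "dbvmizo" → "dbv".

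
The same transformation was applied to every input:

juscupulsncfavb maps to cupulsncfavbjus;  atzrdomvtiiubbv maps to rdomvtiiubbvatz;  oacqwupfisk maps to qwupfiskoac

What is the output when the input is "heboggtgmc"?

What's happening: move the first 3 characters to the end (rotate left by 3).
For "heboggtgmc" the result is "oggtgmcheb".

oggtgmcheb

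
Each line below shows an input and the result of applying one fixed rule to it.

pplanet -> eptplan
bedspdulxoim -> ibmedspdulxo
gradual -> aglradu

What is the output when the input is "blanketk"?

tbklanke

The rule is to swap the first and last characters, then move the last 2 characters to the front (rotate right by 2).
So "blanketk" becomes "tbklanke".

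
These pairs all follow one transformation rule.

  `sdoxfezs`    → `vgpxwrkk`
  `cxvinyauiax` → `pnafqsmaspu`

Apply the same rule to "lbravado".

tjsnsvgd

The pattern: shift every letter 8 places backward in the alphabet (wrapping around), then move the first character to the end.
Doing the same to "lbravado": "tjsnsvgd".
(Check on "sdoxfezs": → "kvgpxwrk" → "vgpxwrkk" ✓)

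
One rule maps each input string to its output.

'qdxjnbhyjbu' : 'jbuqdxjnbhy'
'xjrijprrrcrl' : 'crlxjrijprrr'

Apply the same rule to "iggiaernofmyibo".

Looking at the pairs, the operation is to move the last 3 characters to the front (rotate right by 3).
"iggiaernofmyibo" → "iboiggiaernofmy".

iboiggiaernofmy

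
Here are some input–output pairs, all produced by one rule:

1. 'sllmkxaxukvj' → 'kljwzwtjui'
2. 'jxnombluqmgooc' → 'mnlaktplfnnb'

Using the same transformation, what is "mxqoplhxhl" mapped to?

pnokgwgk

Each output is the input with this applied: delete the first 2 characters, then shift every letter 1 place backward in the alphabet (wrapping around).
Applying both steps to "mxqoplhxhl": "qoplhxhl", then "pnokgwgk".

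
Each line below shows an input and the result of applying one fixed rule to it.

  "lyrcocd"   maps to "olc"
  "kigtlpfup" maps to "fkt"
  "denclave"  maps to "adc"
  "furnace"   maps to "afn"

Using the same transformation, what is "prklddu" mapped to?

What's happening: move the last 3 characters to the front (rotate right by 3), then keep one character in every 3, starting at position 1 (positions 1st, 4th, 7th, ...).
For "prklddu", step one produces "dduprkl"; step two turns that into "dpl".

dpl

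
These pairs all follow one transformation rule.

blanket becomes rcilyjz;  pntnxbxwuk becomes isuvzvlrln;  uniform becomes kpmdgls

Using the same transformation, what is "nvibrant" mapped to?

rlypzgtl

In each case the input is transformed by: reverse the string, then shift every letter 2 places backward in the alphabet (wrapping around).
Starting from "nvibrant": after the first operation, "tnarbivn"; after the second, "rlypzgtl".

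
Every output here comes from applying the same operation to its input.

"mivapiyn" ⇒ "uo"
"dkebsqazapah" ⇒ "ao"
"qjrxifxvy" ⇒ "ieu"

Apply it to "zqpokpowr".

The pattern: shift every letter 1 place backward in the alphabet (wrapping around), then keep only the vowels.
Working it through for "zqpokpowr": intermediate "yponjonvq", final "oo".

oo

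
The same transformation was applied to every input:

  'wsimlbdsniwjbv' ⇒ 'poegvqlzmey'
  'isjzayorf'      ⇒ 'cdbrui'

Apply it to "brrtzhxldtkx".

In each case the input is transformed by: delete the first 3 characters, then shift every letter 3 places forward in the alphabet (wrapping around).
For "brrtzhxldtkx" the result is "wckaogwna".

wckaogwna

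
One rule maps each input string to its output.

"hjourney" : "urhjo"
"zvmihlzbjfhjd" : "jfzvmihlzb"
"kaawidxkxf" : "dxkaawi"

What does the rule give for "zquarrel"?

arzqu

Looking at the pairs, the operation is to delete the last 3 characters, then move the last 2 characters to the front (rotate right by 2).
Starting from "zquarrel": after the first operation, "zquar"; after the second, "arzqu".
(Check on "zvmihlzbjfhjd": → "zvmihlzbjf" → "jfzvmihlzb" ✓)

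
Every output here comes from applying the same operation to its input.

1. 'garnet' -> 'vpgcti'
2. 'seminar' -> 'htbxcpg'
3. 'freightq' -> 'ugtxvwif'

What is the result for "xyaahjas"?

What's happening: shift every letter 11 places backward in the alphabet (wrapping around).
So "xyaahjas" becomes "mnppwyph".

mnppwyph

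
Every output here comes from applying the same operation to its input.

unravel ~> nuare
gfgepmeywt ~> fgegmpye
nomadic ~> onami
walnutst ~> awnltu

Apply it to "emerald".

In each case the input is transformed by: swap each adjacent pair of characters (1↔2, 3↔4, ...), then delete the last 2 characters.
Starting from "emerald": after the first operation, "merelad"; after the second, "merel".
(Check on "walnutst": → "awnltuts" → "awnltu" ✓)

merel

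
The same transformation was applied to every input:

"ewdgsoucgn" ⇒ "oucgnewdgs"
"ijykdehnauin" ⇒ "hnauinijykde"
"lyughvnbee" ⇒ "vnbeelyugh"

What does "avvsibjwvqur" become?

Looking at the pairs, the operation is to swap the front and back halves of the string.
"avvsibjwvqur" → "jwvquravvsib".

jwvquravvsib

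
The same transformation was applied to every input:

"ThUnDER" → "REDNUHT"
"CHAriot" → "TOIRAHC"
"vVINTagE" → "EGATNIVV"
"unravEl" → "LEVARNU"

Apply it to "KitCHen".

NEHCTIK

Looking at the pairs, the operation is to reverse the string, then convert every letter to uppercase.
On "KitCHen": the first step gives "neHCtiK", and the second then gives "NEHCTIK".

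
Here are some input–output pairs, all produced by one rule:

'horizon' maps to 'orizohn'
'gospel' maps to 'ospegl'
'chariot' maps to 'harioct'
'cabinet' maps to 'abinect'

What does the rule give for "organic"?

rganioc

The transformation: swap the first and last characters, then move the first character to the end.
"organic" → "crganio" → "rganioc".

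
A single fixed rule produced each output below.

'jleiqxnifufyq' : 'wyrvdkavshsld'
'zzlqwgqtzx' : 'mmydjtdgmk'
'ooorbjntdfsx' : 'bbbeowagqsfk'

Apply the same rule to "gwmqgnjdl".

tjzdtawqy

The transformation: shift every letter 13 places forward in the alphabet (wrapping around) — i.e. ROT13.
"gwmqgnjdl" → "tjzdtawqy".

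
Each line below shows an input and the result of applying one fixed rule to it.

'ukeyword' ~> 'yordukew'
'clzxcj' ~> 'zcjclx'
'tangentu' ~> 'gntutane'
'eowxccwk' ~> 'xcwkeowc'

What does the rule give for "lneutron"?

uronlnet

In each case the input is transformed by: swap the front and back halves of the string, then swap the first and last characters.
Starting from "lneutron": after the first operation, "tronlneu"; after the second, "uronlnet".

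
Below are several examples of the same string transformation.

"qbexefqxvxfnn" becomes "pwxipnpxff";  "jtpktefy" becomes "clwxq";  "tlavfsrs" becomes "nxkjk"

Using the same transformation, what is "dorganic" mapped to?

The transformation: delete the first 3 characters, then shift every letter 8 places backward in the alphabet (wrapping around).
Starting from "dorganic": after the first operation, "ganic"; after the second, "ysfau".

ysfau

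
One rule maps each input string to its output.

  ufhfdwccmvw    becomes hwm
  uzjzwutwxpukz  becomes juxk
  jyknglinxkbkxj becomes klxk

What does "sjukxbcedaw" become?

ubd

In each case the input is transformed by: keep one character in every 3, starting at position 3 (positions 3rd, 6th, 9th, ...).
So "sjukxbcedaw" becomes "ubd".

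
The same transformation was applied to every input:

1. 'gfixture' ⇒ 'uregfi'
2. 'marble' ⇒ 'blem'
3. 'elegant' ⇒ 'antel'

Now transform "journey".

The pattern: move the last 3 characters to the front (rotate right by 3), then delete the last 2 characters.
Doing the same to "journey": "neyjo".

neyjo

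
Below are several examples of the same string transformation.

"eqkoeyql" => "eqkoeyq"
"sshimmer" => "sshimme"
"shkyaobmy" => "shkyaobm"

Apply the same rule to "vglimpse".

vglimps

The rule is to delete the last character.
Doing the same to "vglimpse": "vglimps".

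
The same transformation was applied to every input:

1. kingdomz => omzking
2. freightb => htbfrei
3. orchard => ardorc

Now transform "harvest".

What's happening: move the last 3 characters to the front (rotate right by 3), then delete the last character.
On "harvest": the first step gives "estharv", and the second then gives "esthar".

esthar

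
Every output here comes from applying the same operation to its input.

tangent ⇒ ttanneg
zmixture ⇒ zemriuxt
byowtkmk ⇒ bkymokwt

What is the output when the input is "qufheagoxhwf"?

qfuwfhhxeoag

Each output is the input with this applied: take characters alternately from the front and the back (1st, last, 2nd, 2nd-last, ...).
So "qufheagoxhwf" becomes "qfuwfhhxeoag".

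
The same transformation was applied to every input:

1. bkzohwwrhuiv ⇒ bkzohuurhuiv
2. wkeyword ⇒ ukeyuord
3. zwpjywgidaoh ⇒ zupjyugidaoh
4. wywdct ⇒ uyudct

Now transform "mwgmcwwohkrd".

mugmcuuohkrd

In each case the input is transformed by: replace every "w" with "u".
On "mwgmcwwohkrd" that produces "mugmcuuohkrd".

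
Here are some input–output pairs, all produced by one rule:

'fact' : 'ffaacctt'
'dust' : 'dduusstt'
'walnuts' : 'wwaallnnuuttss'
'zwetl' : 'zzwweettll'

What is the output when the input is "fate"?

Rule — double every character.
So "fate" becomes "ffaattee".

ffaattee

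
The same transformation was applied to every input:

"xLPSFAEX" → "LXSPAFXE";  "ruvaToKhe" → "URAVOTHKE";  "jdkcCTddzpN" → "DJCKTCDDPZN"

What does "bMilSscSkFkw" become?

MBLISSSCFKWK

In each case the input is transformed by: swap each adjacent pair of characters (1↔2, 3↔4, ...), then convert every letter to uppercase.
"bMilSscSkFkw" → "MblisSScFkwk" → "MBLISSSCFKWK".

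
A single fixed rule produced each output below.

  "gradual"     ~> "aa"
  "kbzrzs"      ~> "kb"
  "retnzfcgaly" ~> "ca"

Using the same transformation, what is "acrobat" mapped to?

What's happening: sort the characters into reverse alphabetical order, then keep only the last 2 characters.
Working it through for "acrobat": intermediate "trocbaa", final "aa".

aa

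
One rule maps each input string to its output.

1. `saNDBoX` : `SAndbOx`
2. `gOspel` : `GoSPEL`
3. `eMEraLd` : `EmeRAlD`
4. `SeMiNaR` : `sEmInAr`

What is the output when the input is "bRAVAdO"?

Looking at the pairs, the operation is to flip the case of every letter.
On "bRAVAdO" that produces "BravaDo".

BravaDo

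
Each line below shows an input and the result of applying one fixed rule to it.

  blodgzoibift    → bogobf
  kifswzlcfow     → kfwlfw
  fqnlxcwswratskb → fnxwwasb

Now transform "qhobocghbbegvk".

qoogbev

Each output is the input with this applied: keep every other character starting from the first (positions 1st, 3rd, 5th, ...).
Doing the same to "qhobocghbbegvk": "qoogbev".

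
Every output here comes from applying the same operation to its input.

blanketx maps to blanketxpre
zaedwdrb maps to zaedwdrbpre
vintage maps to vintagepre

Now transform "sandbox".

sandboxpre

Rule — append "pre".
So "sandbox" becomes "sandboxpre".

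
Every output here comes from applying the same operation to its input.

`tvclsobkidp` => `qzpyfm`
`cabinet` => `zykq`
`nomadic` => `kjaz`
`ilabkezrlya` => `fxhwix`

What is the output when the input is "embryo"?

In each case the input is transformed by: shift every letter 3 places backward in the alphabet (wrapping around), then keep every other character starting from the first (positions 1st, 3rd, 5th, ...).
Starting from "embryo": after the first operation, "bjyovl"; after the second, "byv".

byv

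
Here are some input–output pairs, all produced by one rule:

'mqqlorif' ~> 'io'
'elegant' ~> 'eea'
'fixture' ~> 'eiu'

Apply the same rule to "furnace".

eua

What's happening: move the last 2 characters to the front (rotate right by 2), then keep only the vowels.
"furnace" → "eua".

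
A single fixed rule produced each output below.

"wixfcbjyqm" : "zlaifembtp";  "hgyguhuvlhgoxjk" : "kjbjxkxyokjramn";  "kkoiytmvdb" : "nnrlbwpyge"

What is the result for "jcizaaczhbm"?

Looking at the pairs, the operation is to shift every letter 3 places forward in the alphabet (wrapping around).
So "jcizaaczhbm" becomes "mflcddfckep".

mflcddfckep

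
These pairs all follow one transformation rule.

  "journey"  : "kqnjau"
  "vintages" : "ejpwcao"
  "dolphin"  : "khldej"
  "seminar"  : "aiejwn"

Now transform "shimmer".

What's happening: delete the first character, then shift every letter 4 places backward in the alphabet (wrapping around).
Applying both steps to "shimmer": "himmer", then "deiian".

deiian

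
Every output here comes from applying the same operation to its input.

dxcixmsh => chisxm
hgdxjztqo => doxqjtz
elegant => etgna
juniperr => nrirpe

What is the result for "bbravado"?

Rule — delete the first 2 characters, then take characters alternately from the front and the back (1st, last, 2nd, 2nd-last, ...).
Starting from "bbravado": after the first operation, "ravado"; after the second, "roadva".

roadva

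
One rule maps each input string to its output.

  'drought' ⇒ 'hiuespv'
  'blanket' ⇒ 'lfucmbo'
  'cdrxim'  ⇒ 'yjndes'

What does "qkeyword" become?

What's happening: move the last 3 characters to the front (rotate right by 3), then shift every letter 1 place forward in the alphabet (wrapping around).
Applying both steps to "qkeyword": "ordqkeyw", then "pserlfzx".
(Check on "drought": → "ghtdrou" → "hiuespv" ✓)

pserlfzx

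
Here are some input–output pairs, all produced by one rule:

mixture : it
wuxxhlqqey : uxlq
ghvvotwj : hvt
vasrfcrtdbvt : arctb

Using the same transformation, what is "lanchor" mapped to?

The pattern: keep every other character starting from the second (positions 2nd, 4th, 6th, ...), then delete the last character.
Starting from "lanchor": after the first operation, "aco"; after the second, "ac".
(Check on "vasrfcrtdbvt": → "arctbt" → "arctb" ✓)

ac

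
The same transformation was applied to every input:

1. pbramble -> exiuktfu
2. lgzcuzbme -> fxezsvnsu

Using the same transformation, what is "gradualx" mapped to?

In each case the input is transformed by: shift every letter 7 places backward in the alphabet (wrapping around), then move the last 2 characters to the front (rotate right by 2).
Applying both steps to "gradualx": "zktwnteq", then "eqzktwnt".

eqzktwnt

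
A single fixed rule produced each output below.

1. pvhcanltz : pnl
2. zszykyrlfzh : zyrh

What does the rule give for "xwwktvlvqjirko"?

The pattern: swap each adjacent pair of characters (1↔2, 3↔4, ...), then keep one character in every 3, starting at position 2 (positions 2nd, 5th, 8th, ...).
Working it through for "xwwktvlvqjirko": intermediate "wxkwvtvljqriok", final "xvlrk".

xvlrk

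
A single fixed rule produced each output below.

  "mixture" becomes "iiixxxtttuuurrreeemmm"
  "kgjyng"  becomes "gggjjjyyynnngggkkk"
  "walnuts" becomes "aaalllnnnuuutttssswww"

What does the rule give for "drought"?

The transformation: repeat every character 3 times, then move the first 3 characters to the end (rotate left by 3).
Applying both steps to "drought": "dddrrrooouuuggghhhttt", then "rrrooouuuggghhhtttddd".

rrrooouuuggghhhtttddd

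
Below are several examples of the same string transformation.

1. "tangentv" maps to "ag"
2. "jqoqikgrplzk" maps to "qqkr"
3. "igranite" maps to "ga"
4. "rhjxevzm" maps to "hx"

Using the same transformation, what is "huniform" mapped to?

ui

The transformation: delete the last 3 characters, then keep every other character starting from the second (positions 2nd, 4th, 6th, ...).
On "huniform" that produces "ui".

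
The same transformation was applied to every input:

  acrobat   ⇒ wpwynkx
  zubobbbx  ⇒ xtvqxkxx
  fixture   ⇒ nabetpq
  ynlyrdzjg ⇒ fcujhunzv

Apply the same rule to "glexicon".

What's happening: move the last 2 characters to the front (rotate right by 2), then shift every letter 4 places backward in the alphabet (wrapping around).
For "glexicon", step one produces "onglexic"; step two turns that into "kjchatey".
(Check on "fixture": → "refixtu" → "nabetpq" ✓)

kjchatey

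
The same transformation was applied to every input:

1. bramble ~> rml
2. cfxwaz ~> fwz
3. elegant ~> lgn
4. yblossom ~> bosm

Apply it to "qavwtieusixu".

What's happening: keep every other character starting from the second (positions 2nd, 4th, 6th, ...).
Doing the same to "qavwtieusixu": "awiuiu".

awiuiu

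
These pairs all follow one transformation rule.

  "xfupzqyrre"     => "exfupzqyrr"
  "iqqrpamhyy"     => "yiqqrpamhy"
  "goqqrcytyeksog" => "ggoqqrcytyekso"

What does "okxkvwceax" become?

What's happening: move the last character to the front.
Doing the same to "okxkvwceax": "xokxkvwcea".

xokxkvwcea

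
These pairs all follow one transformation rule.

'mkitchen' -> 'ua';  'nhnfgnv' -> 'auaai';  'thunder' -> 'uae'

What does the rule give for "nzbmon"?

aoa

The pattern: shift every letter 13 places forward in the alphabet (wrapping around) — i.e. ROT13, then keep only the vowels.
For "nzbmon", step one produces "amozba"; step two turns that into "aoa".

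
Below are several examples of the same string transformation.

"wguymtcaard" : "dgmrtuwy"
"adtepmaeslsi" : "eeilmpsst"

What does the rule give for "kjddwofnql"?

jklnoqw

Looking at the pairs, the operation is to sort the characters into alphabetical order, then delete the first 3 characters.
On "kjddwofnql" that produces "jklnoqw".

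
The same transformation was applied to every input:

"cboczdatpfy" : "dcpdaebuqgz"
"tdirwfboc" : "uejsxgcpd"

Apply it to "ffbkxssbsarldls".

ggclyttctbsmemt

The pattern: shift every letter 1 place forward in the alphabet (wrapping around).
For "ffbkxssbsarldls" the result is "ggclyttctbsmemt".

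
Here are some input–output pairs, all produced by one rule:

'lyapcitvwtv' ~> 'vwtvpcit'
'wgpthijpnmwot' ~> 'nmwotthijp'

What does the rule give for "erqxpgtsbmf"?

sbmfxpgt

Each output is the input with this applied: delete the first 3 characters, then swap the front and back halves of the string.
"erqxpgtsbmf" → "xpgtsbmf" → "sbmfxpgt".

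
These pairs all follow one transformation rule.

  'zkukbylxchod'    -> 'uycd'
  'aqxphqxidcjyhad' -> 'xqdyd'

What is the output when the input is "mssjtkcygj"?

The rule is to keep one character in every 3, starting at position 3 (positions 3rd, 6th, 9th, ...).
"mssjtkcygj" → "skg".

skg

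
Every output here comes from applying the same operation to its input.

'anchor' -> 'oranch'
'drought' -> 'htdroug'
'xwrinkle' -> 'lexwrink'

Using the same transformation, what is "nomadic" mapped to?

icnomad

The transformation: move the last 2 characters to the front (rotate right by 2).
Applying that to "nomadic" gives "icnomad".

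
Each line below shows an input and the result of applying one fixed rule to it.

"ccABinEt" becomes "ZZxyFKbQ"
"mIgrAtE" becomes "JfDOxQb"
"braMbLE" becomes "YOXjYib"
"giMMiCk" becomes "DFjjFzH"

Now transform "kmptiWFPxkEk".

What's happening: shift every letter 3 places backward in the alphabet (wrapping around), then flip the case of every letter.
Starting from "kmptiWFPxkEk": after the first operation, "hjmqfTCMuhBh"; after the second, "HJMQFtcmUHbH".

HJMQFtcmUHbH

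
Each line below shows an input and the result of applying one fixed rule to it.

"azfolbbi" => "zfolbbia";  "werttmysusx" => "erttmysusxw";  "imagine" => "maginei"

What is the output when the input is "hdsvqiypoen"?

dsvqiypoenh

The transformation: move the first character to the end.
Applying that to "hdsvqiypoen" gives "dsvqiypoenh".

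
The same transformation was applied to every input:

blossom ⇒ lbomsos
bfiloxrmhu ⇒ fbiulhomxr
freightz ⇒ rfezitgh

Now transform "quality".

uqaylti

The rule is to move the first character to the end, then take characters alternately from the front and the back (1st, last, 2nd, 2nd-last, ...).
Starting from "quality": after the first operation, "ualityq"; after the second, "uqaylti".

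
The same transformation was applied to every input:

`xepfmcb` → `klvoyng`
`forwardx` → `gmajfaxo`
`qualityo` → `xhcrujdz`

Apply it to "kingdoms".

Looking at the pairs, the operation is to shift every letter 9 places forward in the alphabet (wrapping around), then reverse the string.
Applying both steps to "kingdoms": "trwpmxvb", then "bvxmpwrt".

bvxmpwrt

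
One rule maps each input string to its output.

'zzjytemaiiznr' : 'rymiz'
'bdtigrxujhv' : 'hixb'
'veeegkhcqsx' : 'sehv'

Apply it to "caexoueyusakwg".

The pattern: keep one character in every 3, starting at position 1 (positions 1st, 4th, 7th, ...), then swap the first and last characters.
For "caexoueyusakwg" the result is "wxesc".

wxesc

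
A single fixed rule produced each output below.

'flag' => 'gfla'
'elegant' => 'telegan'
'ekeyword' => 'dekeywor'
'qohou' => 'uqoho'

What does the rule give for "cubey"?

ycube

Each output is the input with this applied: move the last character to the front.
On "cubey" that produces "ycube".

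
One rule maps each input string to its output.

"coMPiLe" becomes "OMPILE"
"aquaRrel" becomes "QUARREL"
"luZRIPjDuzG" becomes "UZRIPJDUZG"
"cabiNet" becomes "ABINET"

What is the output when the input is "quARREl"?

Looking at the pairs, the operation is to delete the first character, then convert every letter to uppercase.
Doing the same to "quARREl": "UARREL".
(Check on "luZRIPjDuzG": → "uZRIPjDuzG" → "UZRIPJDUZG" ✓)

UARREL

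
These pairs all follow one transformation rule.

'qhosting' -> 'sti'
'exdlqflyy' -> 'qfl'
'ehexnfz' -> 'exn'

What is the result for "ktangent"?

Each output is the input with this applied: move the last 2 characters to the front (rotate right by 2), then keep only the last 3 characters.
Starting from "ktangent": after the first operation, "ntktange"; after the second, "nge".
(Check on "qhosting": → "ngqhosti" → "sti" ✓)

nge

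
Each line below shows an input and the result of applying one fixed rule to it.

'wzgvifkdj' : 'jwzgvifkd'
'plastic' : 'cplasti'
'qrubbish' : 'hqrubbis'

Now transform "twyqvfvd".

dtwyqvfv

Each output is the input with this applied: move the last character to the front.
Applying that to "twyqvfvd" gives "dtwyqvfv".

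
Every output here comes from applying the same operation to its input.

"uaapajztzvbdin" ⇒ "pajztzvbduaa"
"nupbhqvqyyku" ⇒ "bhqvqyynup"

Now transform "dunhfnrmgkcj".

Rule — delete the last 2 characters, then move the first 3 characters to the end (rotate left by 3).
"dunhfnrmgkcj" → "dunhfnrmgk" → "hfnrmgkdun".

hfnrmgkdun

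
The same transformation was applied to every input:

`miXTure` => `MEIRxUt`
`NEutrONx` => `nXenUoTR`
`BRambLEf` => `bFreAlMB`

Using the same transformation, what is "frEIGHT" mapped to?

FtRhegi

The pattern: take characters alternately from the front and the back (1st, last, 2nd, 2nd-last, ...), then flip the case of every letter.
"frEIGHT" → "fTrHEGI" → "FtRhegi".
(Check on "miXTure": → "meirXuT" → "MEIRxUt" ✓)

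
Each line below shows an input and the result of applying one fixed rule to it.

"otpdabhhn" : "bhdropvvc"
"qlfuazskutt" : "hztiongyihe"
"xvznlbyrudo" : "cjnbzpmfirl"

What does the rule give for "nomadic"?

qcaorwb

In each case the input is transformed by: swap the first and last characters, then shift every letter 12 places backward in the alphabet (wrapping around).
On "nomadic": the first step gives "comadin", and the second then gives "qcaorwb".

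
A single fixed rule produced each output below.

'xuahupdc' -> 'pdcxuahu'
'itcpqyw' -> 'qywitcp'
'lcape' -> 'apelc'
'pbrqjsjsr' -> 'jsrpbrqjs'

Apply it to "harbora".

Rule — move the last 3 characters to the front (rotate right by 3).
Applying that to "harbora" gives "oraharb".

oraharb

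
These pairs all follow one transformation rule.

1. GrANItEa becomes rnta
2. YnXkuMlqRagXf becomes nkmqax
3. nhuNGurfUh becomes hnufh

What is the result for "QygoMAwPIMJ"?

Looking at the pairs, the operation is to keep every other character starting from the second (positions 2nd, 4th, 6th, ...), then convert every letter to lowercase.
Applying both steps to "QygoMAwPIMJ": "yoAPM", then "yoapm".

yoapm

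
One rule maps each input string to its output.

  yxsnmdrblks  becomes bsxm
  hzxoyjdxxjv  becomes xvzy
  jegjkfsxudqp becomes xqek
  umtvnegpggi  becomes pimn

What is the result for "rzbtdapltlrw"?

lrzd

What's happening: keep one character in every 3, starting at position 2 (positions 2nd, 5th, 8th, ...), then move the first 2 characters to the end (rotate left by 2).
"rzbtdapltlrw" → "zdlr" → "lrzd".
(Check on "yxsnmdrblks": → "xmbs" → "bsxm" ✓)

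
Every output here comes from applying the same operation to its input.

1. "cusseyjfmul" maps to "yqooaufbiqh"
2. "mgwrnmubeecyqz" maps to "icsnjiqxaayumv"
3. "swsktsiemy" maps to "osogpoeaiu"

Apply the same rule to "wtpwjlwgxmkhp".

The pattern: shift every letter 4 places backward in the alphabet (wrapping around).
On "wtpwjlwgxmkhp" that produces "splsfhsctigdl".

splsfhsctigdl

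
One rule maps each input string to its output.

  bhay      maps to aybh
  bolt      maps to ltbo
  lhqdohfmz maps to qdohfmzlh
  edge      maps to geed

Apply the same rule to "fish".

shfi

What's happening: move the first 2 characters to the end (rotate left by 2).
"fish" → "shfi".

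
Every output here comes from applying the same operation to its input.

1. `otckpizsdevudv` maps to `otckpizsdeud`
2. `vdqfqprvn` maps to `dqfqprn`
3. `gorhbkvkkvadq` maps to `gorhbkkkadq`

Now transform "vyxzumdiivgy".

The pattern: remove every "v".
Applying that to "vyxzumdiivgy" gives "yxzumdiigy".

yxzumdiigy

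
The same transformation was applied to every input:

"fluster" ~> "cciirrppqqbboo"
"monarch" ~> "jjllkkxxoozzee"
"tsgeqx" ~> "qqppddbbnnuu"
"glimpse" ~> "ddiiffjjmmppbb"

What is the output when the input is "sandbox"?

Rule — double every character, then shift every letter 3 places backward in the alphabet (wrapping around).
Starting from "sandbox": after the first operation, "ssaannddbbooxx"; after the second, "ppxxkkaayylluu".
(Check on "tsgeqx": → "ttssggeeqqxx" → "qqppddbbnnuu" ✓)

ppxxkkaayylluu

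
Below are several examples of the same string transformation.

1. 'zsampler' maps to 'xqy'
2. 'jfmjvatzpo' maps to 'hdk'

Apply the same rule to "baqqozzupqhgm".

zyo

In each case the input is transformed by: shift every letter 2 places backward in the alphabet (wrapping around), then keep only the first 3 characters.
On "baqqozzupqhgm": the first step gives "zyoomxxsnofek", and the second then gives "zyo".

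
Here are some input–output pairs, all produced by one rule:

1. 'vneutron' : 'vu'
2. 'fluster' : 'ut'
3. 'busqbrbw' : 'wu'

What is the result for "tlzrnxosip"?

zx

The pattern: sort the characters into reverse alphabetical order, then keep only the first 2 characters.
Applying both steps to "tlzrnxosip": "zxtsrponli", then "zx".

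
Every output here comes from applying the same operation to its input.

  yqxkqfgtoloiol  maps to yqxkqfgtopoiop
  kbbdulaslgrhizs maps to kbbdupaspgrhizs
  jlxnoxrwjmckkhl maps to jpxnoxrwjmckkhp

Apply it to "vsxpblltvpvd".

The pattern: replace every "l" with "p".
Applying that to "vsxpblltvpvd" gives "vsxpbpptvpvd".

vsxpbpptvpvd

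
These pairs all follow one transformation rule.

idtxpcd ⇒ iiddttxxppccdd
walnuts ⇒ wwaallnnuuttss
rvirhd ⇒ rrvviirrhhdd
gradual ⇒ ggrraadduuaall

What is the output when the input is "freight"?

The pattern: double every character.
Doing the same to "freight": "ffrreeiigghhtt".

ffrreeiigghhtt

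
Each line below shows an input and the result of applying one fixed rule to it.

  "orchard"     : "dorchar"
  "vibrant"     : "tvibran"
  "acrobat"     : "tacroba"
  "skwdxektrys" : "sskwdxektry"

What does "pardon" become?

What's happening: move the last character to the front.
So "pardon" becomes "npardo".

npardo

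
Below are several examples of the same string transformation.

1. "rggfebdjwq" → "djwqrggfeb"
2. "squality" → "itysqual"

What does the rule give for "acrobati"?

Rule — swap the front and back halves of the string, then move the first character to the end.
On "acrobati" that produces "atiacrob".
(Check on "squality": → "litysqua" → "itysqual" ✓)

atiacrob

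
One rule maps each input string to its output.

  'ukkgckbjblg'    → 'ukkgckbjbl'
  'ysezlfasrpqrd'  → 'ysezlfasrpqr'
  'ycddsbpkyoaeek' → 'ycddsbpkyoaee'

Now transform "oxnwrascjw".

Each output is the input with this applied: delete the last character.
Applying that to "oxnwrascjw" gives "oxnwrascj".

oxnwrascj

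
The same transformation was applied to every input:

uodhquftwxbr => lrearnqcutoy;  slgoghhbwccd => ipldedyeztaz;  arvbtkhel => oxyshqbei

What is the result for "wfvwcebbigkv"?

cttsbzyydfsh

What's happening: shift every letter 3 places backward in the alphabet (wrapping around), then swap each adjacent pair of characters (1↔2, 3↔4, ...).
Starting from "wfvwcebbigkv": after the first operation, "tcstzbyyfdhs"; after the second, "cttsbzyydfsh".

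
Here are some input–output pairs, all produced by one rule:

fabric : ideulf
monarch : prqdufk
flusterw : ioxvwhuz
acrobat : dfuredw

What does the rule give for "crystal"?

fubvwdo

In each case the input is transformed by: shift every letter 3 places forward in the alphabet (wrapping around).
Doing the same to "crystal": "fubvwdo".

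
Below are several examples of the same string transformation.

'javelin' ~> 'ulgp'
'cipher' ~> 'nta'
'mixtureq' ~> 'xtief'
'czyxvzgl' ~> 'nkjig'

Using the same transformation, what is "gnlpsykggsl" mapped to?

rywadjvr

The transformation: shift every letter 11 places forward in the alphabet (wrapping around), then delete the last 3 characters.
Applying both steps to "gnlpsykggsl": "rywadjvrrdw", then "rywadjvr".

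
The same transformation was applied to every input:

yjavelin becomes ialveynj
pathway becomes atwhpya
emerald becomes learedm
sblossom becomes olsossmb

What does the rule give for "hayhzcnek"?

What's happening: take characters alternately from the front and the back (1st, last, 2nd, 2nd-last, ...), then move the first 3 characters to the end (rotate left by 3).
Working it through for "hayhzcnek": intermediate "hkaeynhcz", final "eynhczhka".

eynhczhka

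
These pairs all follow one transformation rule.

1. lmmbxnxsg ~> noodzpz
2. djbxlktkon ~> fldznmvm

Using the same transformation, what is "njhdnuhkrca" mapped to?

pljfpwjmt

Looking at the pairs, the operation is to shift every letter 2 places forward in the alphabet (wrapping around), then delete the last 2 characters.
For "njhdnuhkrca", step one produces "pljfpwjmtec"; step two turns that into "pljfpwjmt".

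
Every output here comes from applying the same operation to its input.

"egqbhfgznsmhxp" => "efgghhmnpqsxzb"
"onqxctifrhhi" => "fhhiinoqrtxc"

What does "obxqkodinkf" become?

dfikknooqxb

Each output is the input with this applied: sort the characters into alphabetical order, then move the first character to the end.
Applying that to "obxqkodinkf" gives "dfikknooqxb".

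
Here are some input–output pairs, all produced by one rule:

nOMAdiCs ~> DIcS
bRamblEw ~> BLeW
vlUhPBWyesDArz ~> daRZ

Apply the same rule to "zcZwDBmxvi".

In each case the input is transformed by: flip the case of every letter, then keep only the last 4 characters.
For "zcZwDBmxvi", step one produces "ZCzWdbMXVI"; step two turns that into "MXVI".

MXVI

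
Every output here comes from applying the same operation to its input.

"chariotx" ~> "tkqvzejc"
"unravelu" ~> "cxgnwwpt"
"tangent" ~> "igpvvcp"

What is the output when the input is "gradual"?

fwcnitc

The rule is to move the first 3 characters to the end (rotate left by 3), then shift every letter 2 places forward in the alphabet (wrapping around).
Working it through for "gradual": intermediate "dualgra", final "fwcnitc".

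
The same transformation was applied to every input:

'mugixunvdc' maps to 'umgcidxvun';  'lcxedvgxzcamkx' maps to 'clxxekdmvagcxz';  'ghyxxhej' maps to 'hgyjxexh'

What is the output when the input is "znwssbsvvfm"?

In each case the input is transformed by: move the first character to the end, then take characters alternately from the front and the back (1st, last, 2nd, 2nd-last, ...).
"znwssbsvvfm" → "nzwmsfsvbvs".

nzwmsfsvbvs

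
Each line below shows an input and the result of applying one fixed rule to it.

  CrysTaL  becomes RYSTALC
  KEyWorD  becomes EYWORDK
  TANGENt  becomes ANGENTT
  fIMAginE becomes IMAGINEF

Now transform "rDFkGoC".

DFKGOCR

Rule — move the first character to the end, then convert every letter to uppercase.
Working it through for "rDFkGoC": intermediate "DFkGoCr", final "DFKGOCR".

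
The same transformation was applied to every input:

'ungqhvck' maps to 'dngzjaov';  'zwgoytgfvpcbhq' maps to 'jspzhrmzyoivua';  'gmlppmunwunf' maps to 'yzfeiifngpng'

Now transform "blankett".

muetgdxm

The rule is to move the last character to the front, then shift every letter 7 places backward in the alphabet (wrapping around).
Applying that to "blankett" gives "muetgdxm".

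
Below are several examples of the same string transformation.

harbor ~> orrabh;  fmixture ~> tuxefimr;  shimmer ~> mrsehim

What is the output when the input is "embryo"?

Each output is the input with this applied: sort the characters into alphabetical order, then move the last 3 characters to the front (rotate right by 3).
Applying both steps to "embryo": "bemory", then "orybem".
(Check on "harbor": → "abhorr" → "orrabh" ✓)

orybem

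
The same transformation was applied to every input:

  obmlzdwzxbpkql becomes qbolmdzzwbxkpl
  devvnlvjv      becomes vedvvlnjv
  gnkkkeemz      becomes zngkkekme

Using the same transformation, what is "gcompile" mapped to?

In each case the input is transformed by: swap each adjacent pair of characters (1↔2, 3↔4, ...), then move the last character to the front.
For "gcompile", step one produces "cgmoipel"; step two turns that into "lcgmoipe".

lcgmoipe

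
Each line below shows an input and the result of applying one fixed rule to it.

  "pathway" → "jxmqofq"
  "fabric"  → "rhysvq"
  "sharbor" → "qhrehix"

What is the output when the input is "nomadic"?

Looking at the pairs, the operation is to shift every letter 10 places backward in the alphabet (wrapping around), then move the first 2 characters to the end (rotate left by 2).
Doing the same to "nomadic": "cqtysde".

cqtysde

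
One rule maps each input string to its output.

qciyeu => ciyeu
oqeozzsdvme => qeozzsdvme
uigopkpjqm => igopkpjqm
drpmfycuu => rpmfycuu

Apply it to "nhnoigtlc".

hnoigtlc

In each case the input is transformed by: delete the first character.
Doing the same to "nhnoigtlc": "hnoigtlc".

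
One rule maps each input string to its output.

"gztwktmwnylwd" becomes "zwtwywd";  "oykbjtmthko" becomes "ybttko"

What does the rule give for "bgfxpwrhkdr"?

In each case the input is transformed by: swap each adjacent pair of characters (1↔2, 3↔4, ...), then keep every other character starting from the first (positions 1st, 3rd, 5th, ...).
For "bgfxpwrhkdr", step one produces "gbxfwphrdkr"; step two turns that into "gxwhdr".

gxwhdr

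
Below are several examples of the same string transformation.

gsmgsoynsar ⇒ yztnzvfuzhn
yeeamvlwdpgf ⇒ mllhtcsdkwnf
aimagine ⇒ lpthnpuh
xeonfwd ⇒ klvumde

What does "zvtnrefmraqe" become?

Rule — swap the first and last characters, then shift every letter 7 places forward in the alphabet (wrapping around).
Starting from "zvtnrefmraqe": after the first operation, "evtnrefmraqz"; after the second, "lcauylmtyhxg".

lcauylmtyhxg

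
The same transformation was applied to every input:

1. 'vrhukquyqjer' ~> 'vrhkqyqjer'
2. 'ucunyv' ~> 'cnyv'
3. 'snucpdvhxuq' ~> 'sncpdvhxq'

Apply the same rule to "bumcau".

In each case the input is transformed by: remove every "u".
So "bumcau" becomes "bmca".

bmca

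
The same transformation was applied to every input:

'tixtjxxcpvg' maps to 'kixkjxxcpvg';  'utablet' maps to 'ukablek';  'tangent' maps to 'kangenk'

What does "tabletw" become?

Rule — replace every "t" with "k".
Applying that to "tabletw" gives "kablekw".

kablekw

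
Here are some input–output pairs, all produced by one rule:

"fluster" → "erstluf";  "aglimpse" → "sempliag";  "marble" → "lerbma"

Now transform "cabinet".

etinabc

Each output is the input with this applied: reverse the string, then swap each adjacent pair of characters (1↔2, 3↔4, ...).
Applying both steps to "cabinet": "tenibac", then "etinabc".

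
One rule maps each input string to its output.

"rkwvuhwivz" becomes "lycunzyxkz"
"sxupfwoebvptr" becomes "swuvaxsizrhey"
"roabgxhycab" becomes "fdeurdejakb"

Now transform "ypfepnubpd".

esgbsihsqx

Rule — move the last 3 characters to the front (rotate right by 3), then shift every letter 3 places forward in the alphabet (wrapping around).
Applying both steps to "ypfepnubpd": "bpdypfepnu", then "esgbsihsqx".
(Check on "roabgxhycab": → "cabroabgxhy" → "fdeurdejakb" ✓)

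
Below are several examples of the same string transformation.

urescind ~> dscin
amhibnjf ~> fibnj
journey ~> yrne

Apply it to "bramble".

Looking at the pairs, the operation is to delete the first 3 characters, then move the last character to the front.
On "bramble" that produces "embl".

embl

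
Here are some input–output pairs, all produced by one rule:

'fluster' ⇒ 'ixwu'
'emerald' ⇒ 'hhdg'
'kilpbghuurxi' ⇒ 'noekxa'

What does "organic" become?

What's happening: shift every letter 3 places forward in the alphabet (wrapping around), then keep every other character starting from the first (positions 1st, 3rd, 5th, ...).
On "organic" that produces "rjqf".

rjqf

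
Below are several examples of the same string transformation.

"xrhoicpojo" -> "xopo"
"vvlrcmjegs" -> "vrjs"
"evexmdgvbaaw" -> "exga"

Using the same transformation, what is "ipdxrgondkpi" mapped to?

ixok

The rule is to keep one character in every 3, starting at position 1 (positions 1st, 4th, 7th, ...).
For "ipdxrgondkpi" the result is "ixok".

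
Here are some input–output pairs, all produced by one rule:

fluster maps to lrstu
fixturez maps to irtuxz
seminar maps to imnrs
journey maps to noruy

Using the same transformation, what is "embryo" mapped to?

mory

Each output is the input with this applied: sort the characters into alphabetical order, then delete the first 2 characters.
"embryo" → "bemory" → "mory".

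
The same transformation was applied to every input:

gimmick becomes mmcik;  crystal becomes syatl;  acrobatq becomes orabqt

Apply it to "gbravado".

The rule is to delete the first 2 characters, then swap each adjacent pair of characters (1↔2, 3↔4, ...).
Working it through for "gbravado": intermediate "ravado", final "aravod".

aravod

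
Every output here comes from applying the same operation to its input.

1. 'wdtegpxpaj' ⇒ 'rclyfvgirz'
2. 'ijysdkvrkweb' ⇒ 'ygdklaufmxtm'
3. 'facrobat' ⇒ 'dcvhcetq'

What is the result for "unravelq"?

The rule is to shift every letter 2 places forward in the alphabet (wrapping around), then move the last 3 characters to the front (rotate right by 3).
"unravelq" → "wptcxgns" → "gnswptcx".

gnswptcx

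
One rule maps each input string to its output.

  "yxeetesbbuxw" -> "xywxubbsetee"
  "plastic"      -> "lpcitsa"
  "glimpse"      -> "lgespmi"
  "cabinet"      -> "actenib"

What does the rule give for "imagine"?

mieniga

Looking at the pairs, the operation is to reverse the string, then move the last 2 characters to the front (rotate right by 2).
"imagine" → "enigami" → "mieniga".
(Check on "yxeetesbbuxw": → "wxubbseteexy" → "xywxubbsetee" ✓)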